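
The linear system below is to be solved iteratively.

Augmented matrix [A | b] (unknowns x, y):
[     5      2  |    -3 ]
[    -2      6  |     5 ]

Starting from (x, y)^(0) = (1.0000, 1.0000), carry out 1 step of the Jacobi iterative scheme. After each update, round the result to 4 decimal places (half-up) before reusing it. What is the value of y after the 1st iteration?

Iteration 1:
  x = (-3 - (2)·1.0000) / (5) = -1.0000
  y = (5 - (-2)·1.0000) / (6) = 1.1667

1.1667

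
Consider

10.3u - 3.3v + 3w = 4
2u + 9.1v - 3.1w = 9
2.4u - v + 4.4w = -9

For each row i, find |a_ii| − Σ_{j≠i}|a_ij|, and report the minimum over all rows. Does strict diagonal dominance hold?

1

row 1: |10.3| − (3.3+3) = 4
row 2: |9.1| − (2+3.1) = 4
row 3: |4.4| − (2.4+1) = 1
minimum over rows = 1 → strictly diagonally dominant (convergence guaranteed)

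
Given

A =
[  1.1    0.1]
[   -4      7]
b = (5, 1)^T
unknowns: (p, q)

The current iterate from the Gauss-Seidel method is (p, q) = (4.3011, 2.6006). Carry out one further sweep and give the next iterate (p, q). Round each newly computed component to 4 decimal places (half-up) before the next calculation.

One sweep:
  p = (5 - (0.1)·2.6006) / (1.1) = 4.3090
  q = (1 - (-4)·4.3090) / (7) = 2.6051

(4.3090, 2.6051)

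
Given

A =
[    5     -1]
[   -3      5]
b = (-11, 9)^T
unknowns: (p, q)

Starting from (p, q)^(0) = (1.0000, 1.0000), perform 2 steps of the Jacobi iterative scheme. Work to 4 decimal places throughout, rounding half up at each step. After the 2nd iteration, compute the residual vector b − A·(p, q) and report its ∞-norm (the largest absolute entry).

1.8000

Iteration 1:
  p = (-11 - (-1)·1.0000) / (5) = -2.0000
  q = (9 - (-3)·1.0000) / (5) = 2.4000
Iteration 2:
  p = (-11 - (-1)·2.4000) / (5) = -1.7200
  q = (9 - (-3)·-2.0000) / (5) = 0.6000
Residual b − A·x = (-1.8000, 0.8400); ∞-norm = 1.8000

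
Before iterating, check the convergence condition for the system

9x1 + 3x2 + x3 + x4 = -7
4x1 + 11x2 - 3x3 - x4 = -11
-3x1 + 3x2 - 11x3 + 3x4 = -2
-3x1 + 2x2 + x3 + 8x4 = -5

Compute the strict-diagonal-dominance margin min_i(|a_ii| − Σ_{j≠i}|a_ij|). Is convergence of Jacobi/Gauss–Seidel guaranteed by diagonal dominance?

row 1: |9| − (3+1+1) = 4
row 2: |11| − (4+3+1) = 3
row 3: |-11| − (3+3+3) = 2
row 4: |8| − (3+2+1) = 2
minimum over rows = 2 → strictly diagonally dominant (convergence guaranteed)

2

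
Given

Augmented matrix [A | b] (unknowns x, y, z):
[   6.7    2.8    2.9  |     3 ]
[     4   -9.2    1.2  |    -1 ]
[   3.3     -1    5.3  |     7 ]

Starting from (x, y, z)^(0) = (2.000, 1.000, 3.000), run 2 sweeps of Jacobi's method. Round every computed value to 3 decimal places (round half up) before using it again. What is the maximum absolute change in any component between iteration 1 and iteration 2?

2.105

Iteration 1:
  x = (3 - (2.8)·1.000 - (2.9)·3.000) / (6.7) = -1.269
  y = (-1 - (4)·2.000 - (1.2)·3.000) / (-9.2) = 1.370
  z = (7 - (3.3)·2.000 - (-1)·1.000) / (5.3) = 0.264
Iteration 2:
  x = (3 - (2.8)·1.370 - (2.9)·0.264) / (6.7) = -0.239
  y = (-1 - (4)·-1.269 - (1.2)·0.264) / (-9.2) = -0.409
  z = (7 - (3.3)·-1.269 - (-1)·1.370) / (5.3) = 2.369
Change: (1.030, -1.779, 2.105) → max |·| = 2.105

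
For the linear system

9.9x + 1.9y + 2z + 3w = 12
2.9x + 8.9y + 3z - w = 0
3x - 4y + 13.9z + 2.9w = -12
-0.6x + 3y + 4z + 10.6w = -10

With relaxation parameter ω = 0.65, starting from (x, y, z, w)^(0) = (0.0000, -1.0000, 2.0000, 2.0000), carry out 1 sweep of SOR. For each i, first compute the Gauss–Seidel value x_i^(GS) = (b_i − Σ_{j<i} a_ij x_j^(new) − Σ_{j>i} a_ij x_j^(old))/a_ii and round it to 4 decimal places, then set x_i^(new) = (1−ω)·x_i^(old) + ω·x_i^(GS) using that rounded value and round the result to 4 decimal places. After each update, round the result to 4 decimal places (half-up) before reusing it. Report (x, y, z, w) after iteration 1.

(0.2560, -0.6964, -0.2985, 0.2975)

Iteration 1:
  x: GS value = (12 - (1.9)·-1.0000 - (2)·2.0000 - (3)·2.0000) / (9.9) = 0.3939;  x ← (1−ω)·0.0000 + ω·0.3939 = 0.2560
  y: GS value = (0 - (2.9)·0.2560 - (3)·2.0000 - (-1)·2.0000) / (8.9) = -0.5329;  y ← (1−ω)·-1.0000 + ω·-0.5329 = -0.6964
  z: GS value = (-12 - (3)·0.2560 - (-4)·-0.6964 - (2.9)·2.0000) / (13.9) = -1.5362;  z ← (1−ω)·2.0000 + ω·-1.5362 = -0.2985
  w: GS value = (-10 - (-0.6)·0.2560 - (3)·-0.6964 - (4)·-0.2985) / (10.6) = -0.6192;  w ← (1−ω)·2.0000 + ω·-0.6192 = 0.2975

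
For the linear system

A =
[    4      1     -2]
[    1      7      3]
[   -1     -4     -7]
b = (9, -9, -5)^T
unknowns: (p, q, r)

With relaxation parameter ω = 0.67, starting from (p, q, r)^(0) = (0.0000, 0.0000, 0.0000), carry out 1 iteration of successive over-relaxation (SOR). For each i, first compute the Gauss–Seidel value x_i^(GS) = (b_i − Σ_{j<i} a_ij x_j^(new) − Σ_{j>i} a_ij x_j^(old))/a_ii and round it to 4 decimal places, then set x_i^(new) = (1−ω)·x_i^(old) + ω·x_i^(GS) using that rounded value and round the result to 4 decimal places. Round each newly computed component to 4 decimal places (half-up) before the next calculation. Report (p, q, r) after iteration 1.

Iteration 1:
  p: GS value = (9 - (1)·0.0000 - (-2)·0.0000) / (4) = 2.2500;  p ← (1−ω)·0.0000 + ω·2.2500 = 1.5075
  q: GS value = (-9 - (1)·1.5075 - (3)·0.0000) / (7) = -1.5011;  q ← (1−ω)·0.0000 + ω·-1.5011 = -1.0057
  r: GS value = (-5 - (-1)·1.5075 - (-4)·-1.0057) / (-7) = 1.0736;  r ← (1−ω)·0.0000 + ω·1.0736 = 0.7193

(1.5075, -1.0057, 0.7193)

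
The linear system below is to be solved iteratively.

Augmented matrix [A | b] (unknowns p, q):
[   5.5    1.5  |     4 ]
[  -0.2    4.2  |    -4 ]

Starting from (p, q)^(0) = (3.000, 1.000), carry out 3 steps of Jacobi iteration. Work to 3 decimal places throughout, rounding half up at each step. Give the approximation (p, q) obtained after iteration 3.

Iteration 1:
  p = (4 - (1.5)·1.000) / (5.5) = 0.455
  q = (-4 - (-0.2)·3.000) / (4.2) = -0.810
Iteration 2:
  p = (4 - (1.5)·-0.810) / (5.5) = 0.948
  q = (-4 - (-0.2)·0.455) / (4.2) = -0.931
Iteration 3:
  p = (4 - (1.5)·-0.931) / (5.5) = 0.981
  q = (-4 - (-0.2)·0.948) / (4.2) = -0.907

(0.981, -0.907)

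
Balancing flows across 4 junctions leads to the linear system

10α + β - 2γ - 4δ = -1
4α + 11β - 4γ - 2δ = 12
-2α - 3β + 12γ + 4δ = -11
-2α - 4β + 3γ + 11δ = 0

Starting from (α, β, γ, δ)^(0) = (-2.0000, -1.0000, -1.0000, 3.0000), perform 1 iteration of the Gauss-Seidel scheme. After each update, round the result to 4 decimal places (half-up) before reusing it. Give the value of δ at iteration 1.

0.9277

Iteration 1:
  α = (-1 - (1)·-1.0000 - (-2)·-1.0000 - (-4)·3.0000) / (10) = 1.0000
  β = (12 - (4)·1.0000 - (-4)·-1.0000 - (-2)·3.0000) / (11) = 0.9091
  γ = (-11 - (-2)·1.0000 - (-3)·0.9091 - (4)·3.0000) / (12) = -1.5227
  δ = (0 - (-2)·1.0000 - (-4)·0.9091 - (3)·-1.5227) / (11) = 0.9277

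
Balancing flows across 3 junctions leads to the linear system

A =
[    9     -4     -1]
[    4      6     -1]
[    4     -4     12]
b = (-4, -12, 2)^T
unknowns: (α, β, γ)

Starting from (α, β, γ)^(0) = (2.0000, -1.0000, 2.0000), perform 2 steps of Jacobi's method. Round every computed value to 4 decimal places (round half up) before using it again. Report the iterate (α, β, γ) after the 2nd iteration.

(-1.8704, -1.6944, -0.6111)

Iteration 1:
  α = (-4 - (-4)·-1.0000 - (-1)·2.0000) / (9) = -0.6667
  β = (-12 - (4)·2.0000 - (-1)·2.0000) / (6) = -3.0000
  γ = (2 - (4)·2.0000 - (-4)·-1.0000) / (12) = -0.8333
Iteration 2:
  α = (-4 - (-4)·-3.0000 - (-1)·-0.8333) / (9) = -1.8704
  β = (-12 - (4)·-0.6667 - (-1)·-0.8333) / (6) = -1.6944
  γ = (2 - (4)·-0.6667 - (-4)·-3.0000) / (12) = -0.6111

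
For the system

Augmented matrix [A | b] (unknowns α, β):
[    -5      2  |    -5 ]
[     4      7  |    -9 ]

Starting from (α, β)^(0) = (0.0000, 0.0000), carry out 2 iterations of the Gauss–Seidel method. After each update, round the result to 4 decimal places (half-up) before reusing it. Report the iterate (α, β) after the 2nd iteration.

(0.2572, -1.4327)

Iteration 1:
  α = (-5 - (2)·0.0000) / (-5) = 1.0000
  β = (-9 - (4)·1.0000) / (7) = -1.8571
Iteration 2:
  α = (-5 - (2)·-1.8571) / (-5) = 0.2572
  β = (-9 - (4)·0.2572) / (7) = -1.4327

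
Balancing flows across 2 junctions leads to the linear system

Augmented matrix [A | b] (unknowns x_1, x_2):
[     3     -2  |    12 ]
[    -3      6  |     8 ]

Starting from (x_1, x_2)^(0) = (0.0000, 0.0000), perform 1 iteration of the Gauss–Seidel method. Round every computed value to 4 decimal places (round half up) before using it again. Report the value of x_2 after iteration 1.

3.3333

Iteration 1:
  x_1 = (12 - (-2)·0.0000) / (3) = 4.0000
  x_2 = (8 - (-3)·4.0000) / (6) = 3.3333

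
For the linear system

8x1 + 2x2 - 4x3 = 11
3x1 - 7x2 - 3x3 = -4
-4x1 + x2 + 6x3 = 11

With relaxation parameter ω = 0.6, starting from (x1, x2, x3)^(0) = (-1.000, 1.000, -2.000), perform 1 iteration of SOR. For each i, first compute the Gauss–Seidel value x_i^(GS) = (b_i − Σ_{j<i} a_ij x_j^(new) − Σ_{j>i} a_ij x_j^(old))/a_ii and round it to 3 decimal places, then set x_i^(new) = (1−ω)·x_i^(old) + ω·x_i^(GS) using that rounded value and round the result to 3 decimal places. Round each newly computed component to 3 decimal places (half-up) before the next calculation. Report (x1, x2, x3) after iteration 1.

Iteration 1:
  x1: GS value = (11 - (2)·1.000 - (-4)·-2.000) / (8) = 0.125;  x1 ← (1−ω)·-1.000 + ω·0.125 = -0.325
  x2: GS value = (-4 - (3)·-0.325 - (-3)·-2.000) / (-7) = 1.289;  x2 ← (1−ω)·1.000 + ω·1.289 = 1.173
  x3: GS value = (11 - (-4)·-0.325 - (1)·1.173) / (6) = 1.421;  x3 ← (1−ω)·-2.000 + ω·1.421 = 0.053

(-0.325, 1.173, 0.053)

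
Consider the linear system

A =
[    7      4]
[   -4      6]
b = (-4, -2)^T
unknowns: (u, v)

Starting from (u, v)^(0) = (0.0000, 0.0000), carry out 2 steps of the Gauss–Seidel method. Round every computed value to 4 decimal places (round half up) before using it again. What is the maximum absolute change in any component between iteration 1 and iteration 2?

0.4081

Iteration 1:
  u = (-4 - (4)·0.0000) / (7) = -0.5714
  v = (-2 - (-4)·-0.5714) / (6) = -0.7143
Iteration 2:
  u = (-4 - (4)·-0.7143) / (7) = -0.1633
  v = (-2 - (-4)·-0.1633) / (6) = -0.4422
Change: (0.4081, 0.2721) → max |·| = 0.4081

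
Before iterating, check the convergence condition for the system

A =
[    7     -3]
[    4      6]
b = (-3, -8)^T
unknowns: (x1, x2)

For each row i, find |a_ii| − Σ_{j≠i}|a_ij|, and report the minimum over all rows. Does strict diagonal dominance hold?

2

row 1: |7| − (3) = 4
row 2: |6| − (4) = 2
minimum over rows = 2 → strictly diagonally dominant (convergence guaranteed)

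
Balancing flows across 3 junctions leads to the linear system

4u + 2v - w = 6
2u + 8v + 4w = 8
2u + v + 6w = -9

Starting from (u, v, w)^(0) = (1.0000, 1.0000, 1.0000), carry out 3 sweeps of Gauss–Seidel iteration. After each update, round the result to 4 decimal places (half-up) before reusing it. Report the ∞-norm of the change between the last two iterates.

0.8156

Iteration 1:
  u = (6 - (2)·1.0000 - (-1)·1.0000) / (4) = 1.2500
  v = (8 - (2)·1.2500 - (4)·1.0000) / (8) = 0.1875
  w = (-9 - (2)·1.2500 - (1)·0.1875) / (6) = -1.9479
Iteration 2:
  u = (6 - (2)·0.1875 - (-1)·-1.9479) / (4) = 0.9193
  v = (8 - (2)·0.9193 - (4)·-1.9479) / (8) = 1.7441
  w = (-9 - (2)·0.9193 - (1)·1.7441) / (6) = -2.0971
Iteration 3:
  u = (6 - (2)·1.7441 - (-1)·-2.0971) / (4) = 0.1037
  v = (8 - (2)·0.1037 - (4)·-2.0971) / (8) = 2.0226
  w = (-9 - (2)·0.1037 - (1)·2.0226) / (6) = -1.8717
Change: (-0.8156, 0.2785, 0.2254) → max |·| = 0.8156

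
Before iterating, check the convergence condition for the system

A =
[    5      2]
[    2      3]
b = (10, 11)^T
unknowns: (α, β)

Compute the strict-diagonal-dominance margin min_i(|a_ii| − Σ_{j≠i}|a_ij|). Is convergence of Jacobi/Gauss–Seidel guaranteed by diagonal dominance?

row 1: |5| − (2) = 3
row 2: |3| − (2) = 1
minimum over rows = 1 → strictly diagonally dominant (convergence guaranteed)

1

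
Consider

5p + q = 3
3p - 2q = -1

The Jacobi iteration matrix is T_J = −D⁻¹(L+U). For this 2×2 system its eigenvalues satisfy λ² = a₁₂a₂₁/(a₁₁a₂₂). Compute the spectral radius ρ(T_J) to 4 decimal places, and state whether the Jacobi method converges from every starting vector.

0.5477

a₁₂a₂₁/(a₁₁a₂₂) = (1)·(3) / ((5)·(-2)) = -0.300000
ρ = √|-0.300000| = √0.300000 = 0.5477
ρ < 1, so Jacobi converges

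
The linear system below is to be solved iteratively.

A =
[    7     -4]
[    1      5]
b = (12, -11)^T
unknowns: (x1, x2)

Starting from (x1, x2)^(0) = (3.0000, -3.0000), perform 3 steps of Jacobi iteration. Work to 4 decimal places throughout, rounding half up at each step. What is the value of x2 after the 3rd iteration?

Iteration 1:
  x1 = (12 - (-4)·-3.0000) / (7) = 0.0000
  x2 = (-11 - (1)·3.0000) / (5) = -2.8000
Iteration 2:
  x1 = (12 - (-4)·-2.8000) / (7) = 0.1143
  x2 = (-11 - (1)·0.0000) / (5) = -2.2000
Iteration 3:
  x1 = (12 - (-4)·-2.2000) / (7) = 0.4571
  x2 = (-11 - (1)·0.1143) / (5) = -2.2229

-2.2229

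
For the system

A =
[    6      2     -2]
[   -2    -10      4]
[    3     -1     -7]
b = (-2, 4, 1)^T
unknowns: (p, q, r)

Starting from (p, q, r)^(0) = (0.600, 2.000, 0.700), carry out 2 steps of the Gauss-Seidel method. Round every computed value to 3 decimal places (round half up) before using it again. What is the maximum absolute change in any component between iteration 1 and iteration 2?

0.523

Iteration 1:
  p = (-2 - (2)·2.000 - (-2)·0.700) / (6) = -0.767
  q = (4 - (-2)·-0.767 - (4)·0.700) / (-10) = 0.033
  r = (1 - (3)·-0.767 - (-1)·0.033) / (-7) = -0.476
Iteration 2:
  p = (-2 - (2)·0.033 - (-2)·-0.476) / (6) = -0.503
  q = (4 - (-2)·-0.503 - (4)·-0.476) / (-10) = -0.490
  r = (1 - (3)·-0.503 - (-1)·-0.490) / (-7) = -0.288
Change: (0.264, -0.523, 0.188) → max |·| = 0.523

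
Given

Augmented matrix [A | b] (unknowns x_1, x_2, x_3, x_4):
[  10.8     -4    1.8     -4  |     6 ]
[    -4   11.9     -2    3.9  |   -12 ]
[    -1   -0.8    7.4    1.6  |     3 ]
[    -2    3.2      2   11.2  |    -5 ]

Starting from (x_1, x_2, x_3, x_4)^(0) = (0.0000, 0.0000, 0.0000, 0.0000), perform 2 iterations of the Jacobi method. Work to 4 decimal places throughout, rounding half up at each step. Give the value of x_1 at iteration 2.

-0.0508

Iteration 1:
  x_1 = (6 - (-4)·0.0000 - (1.8)·0.0000 - (-4)·0.0000) / (10.8) = 0.5556
  x_2 = (-12 - (-4)·0.0000 - (-2)·0.0000 - (3.9)·0.0000) / (11.9) = -1.0084
  x_3 = (3 - (-1)·0.0000 - (-0.8)·0.0000 - (1.6)·0.0000) / (7.4) = 0.4054
  x_4 = (-5 - (-2)·0.0000 - (3.2)·0.0000 - (2)·0.0000) / (11.2) = -0.4464
Iteration 2:
  x_1 = (6 - (-4)·-1.0084 - (1.8)·0.4054 - (-4)·-0.4464) / (10.8) = -0.0508
  x_2 = (-12 - (-4)·0.5556 - (-2)·0.4054 - (3.9)·-0.4464) / (11.9) = -0.6072
  x_3 = (3 - (-1)·0.5556 - (-0.8)·-1.0084 - (1.6)·-0.4464) / (7.4) = 0.4680
  x_4 = (-5 - (-2)·0.5556 - (3.2)·-1.0084 - (2)·0.4054) / (11.2) = -0.1315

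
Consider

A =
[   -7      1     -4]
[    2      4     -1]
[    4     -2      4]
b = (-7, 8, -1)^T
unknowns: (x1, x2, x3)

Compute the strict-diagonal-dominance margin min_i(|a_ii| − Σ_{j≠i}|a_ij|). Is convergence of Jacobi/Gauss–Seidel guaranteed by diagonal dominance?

-2

row 1: |-7| − (1+4) = 2
row 2: |4| − (2+1) = 1
row 3: |4| − (4+2) = -2
minimum over rows = -2 → not strictly diagonally dominant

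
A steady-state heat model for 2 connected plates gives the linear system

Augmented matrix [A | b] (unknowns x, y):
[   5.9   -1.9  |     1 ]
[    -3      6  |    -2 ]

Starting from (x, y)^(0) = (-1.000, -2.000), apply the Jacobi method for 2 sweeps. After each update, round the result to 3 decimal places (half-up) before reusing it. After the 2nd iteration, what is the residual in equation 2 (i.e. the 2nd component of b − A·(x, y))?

1.129

Iteration 1:
  x = (1 - (-1.9)·-2.000) / (5.9) = -0.475
  y = (-2 - (-3)·-1.000) / (6) = -0.833
Iteration 2:
  x = (1 - (-1.9)·-0.833) / (5.9) = -0.099
  y = (-2 - (-3)·-0.475) / (6) = -0.571
Residual b − A·x = (0.499, 1.129)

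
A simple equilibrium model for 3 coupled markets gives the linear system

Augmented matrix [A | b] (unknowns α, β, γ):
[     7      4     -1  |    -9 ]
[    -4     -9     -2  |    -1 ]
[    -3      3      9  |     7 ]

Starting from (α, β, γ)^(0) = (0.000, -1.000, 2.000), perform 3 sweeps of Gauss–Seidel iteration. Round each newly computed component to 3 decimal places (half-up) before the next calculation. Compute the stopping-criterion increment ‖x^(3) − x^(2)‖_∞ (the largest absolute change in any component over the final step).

0.400

Iteration 1:
  α = (-9 - (4)·-1.000 - (-1)·2.000) / (7) = -0.429
  β = (-1 - (-4)·-0.429 - (-2)·2.000) / (-9) = -0.143
  γ = (7 - (-3)·-0.429 - (3)·-0.143) / (9) = 0.682
Iteration 2:
  α = (-9 - (4)·-0.143 - (-1)·0.682) / (7) = -1.107
  β = (-1 - (-4)·-1.107 - (-2)·0.682) / (-9) = 0.452
  γ = (7 - (-3)·-1.107 - (3)·0.452) / (9) = 0.258
Iteration 3:
  α = (-9 - (4)·0.452 - (-1)·0.258) / (7) = -1.507
  β = (-1 - (-4)·-1.507 - (-2)·0.258) / (-9) = 0.724
  γ = (7 - (-3)·-1.507 - (3)·0.724) / (9) = 0.034
Change: (-0.400, 0.272, -0.224) → max |·| = 0.400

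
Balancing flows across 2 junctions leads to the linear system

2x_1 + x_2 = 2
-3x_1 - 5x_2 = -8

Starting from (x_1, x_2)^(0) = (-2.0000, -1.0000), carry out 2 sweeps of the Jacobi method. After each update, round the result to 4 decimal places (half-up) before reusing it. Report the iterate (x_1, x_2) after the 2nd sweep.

Iteration 1:
  x_1 = (2 - (1)·-1.0000) / (2) = 1.5000
  x_2 = (-8 - (-3)·-2.0000) / (-5) = 2.8000
Iteration 2:
  x_1 = (2 - (1)·2.8000) / (2) = -0.4000
  x_2 = (-8 - (-3)·1.5000) / (-5) = 0.7000

(-0.4000, 0.7000)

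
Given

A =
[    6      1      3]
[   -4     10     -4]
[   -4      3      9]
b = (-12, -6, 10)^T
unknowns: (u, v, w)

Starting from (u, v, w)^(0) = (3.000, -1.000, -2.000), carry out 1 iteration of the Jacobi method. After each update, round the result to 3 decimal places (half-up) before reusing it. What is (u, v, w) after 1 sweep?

Iteration 1:
  u = (-12 - (1)·-1.000 - (3)·-2.000) / (6) = -0.833
  v = (-6 - (-4)·3.000 - (-4)·-2.000) / (10) = -0.200
  w = (10 - (-4)·3.000 - (3)·-1.000) / (9) = 2.778

(-0.833, -0.200, 2.778)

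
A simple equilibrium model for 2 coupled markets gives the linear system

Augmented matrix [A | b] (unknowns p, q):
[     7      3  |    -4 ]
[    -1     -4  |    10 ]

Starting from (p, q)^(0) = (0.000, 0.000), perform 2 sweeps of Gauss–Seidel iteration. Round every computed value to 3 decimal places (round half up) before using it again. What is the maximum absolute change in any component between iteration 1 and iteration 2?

1.010

Iteration 1:
  p = (-4 - (3)·0.000) / (7) = -0.571
  q = (10 - (-1)·-0.571) / (-4) = -2.357
Iteration 2:
  p = (-4 - (3)·-2.357) / (7) = 0.439
  q = (10 - (-1)·0.439) / (-4) = -2.610
Change: (1.010, -0.253) → max |·| = 1.010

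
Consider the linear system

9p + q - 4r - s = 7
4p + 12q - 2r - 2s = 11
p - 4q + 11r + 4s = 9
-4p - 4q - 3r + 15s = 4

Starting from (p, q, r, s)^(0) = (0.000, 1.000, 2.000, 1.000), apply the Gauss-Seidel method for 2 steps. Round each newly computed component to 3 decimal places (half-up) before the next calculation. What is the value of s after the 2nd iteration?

Iteration 1:
  p = (7 - (1)·1.000 - (-4)·2.000 - (-1)·1.000) / (9) = 1.667
  q = (11 - (4)·1.667 - (-2)·2.000 - (-2)·1.000) / (12) = 0.861
  r = (9 - (1)·1.667 - (-4)·0.861 - (4)·1.000) / (11) = 0.616
  s = (4 - (-4)·1.667 - (-4)·0.861 - (-3)·0.616) / (15) = 1.064
Iteration 2:
  p = (7 - (1)·0.861 - (-4)·0.616 - (-1)·1.064) / (9) = 1.074
  q = (11 - (4)·1.074 - (-2)·0.616 - (-2)·1.064) / (12) = 0.839
  r = (9 - (1)·1.074 - (-4)·0.839 - (4)·1.064) / (11) = 0.639
  s = (4 - (-4)·1.074 - (-4)·0.839 - (-3)·0.639) / (15) = 0.905

0.905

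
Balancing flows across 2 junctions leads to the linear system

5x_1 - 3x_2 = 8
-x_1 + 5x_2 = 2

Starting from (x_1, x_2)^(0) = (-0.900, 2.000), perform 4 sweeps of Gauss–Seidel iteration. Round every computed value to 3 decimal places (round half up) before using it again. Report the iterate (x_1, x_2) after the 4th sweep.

(2.092, 0.818)

Iteration 1:
  x_1 = (8 - (-3)·2.000) / (5) = 2.800
  x_2 = (2 - (-1)·2.800) / (5) = 0.960
Iteration 2:
  x_1 = (8 - (-3)·0.960) / (5) = 2.176
  x_2 = (2 - (-1)·2.176) / (5) = 0.835
Iteration 3:
  x_1 = (8 - (-3)·0.835) / (5) = 2.101
  x_2 = (2 - (-1)·2.101) / (5) = 0.820
Iteration 4:
  x_1 = (8 - (-3)·0.820) / (5) = 2.092
  x_2 = (2 - (-1)·2.092) / (5) = 0.818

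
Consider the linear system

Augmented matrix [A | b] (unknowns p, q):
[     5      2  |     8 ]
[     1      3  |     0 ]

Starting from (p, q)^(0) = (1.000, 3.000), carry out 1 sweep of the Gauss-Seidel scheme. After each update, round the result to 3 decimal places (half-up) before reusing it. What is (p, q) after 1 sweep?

(0.400, -0.133)

Iteration 1:
  p = (8 - (2)·3.000) / (5) = 0.400
  q = (0 - (1)·0.400) / (3) = -0.133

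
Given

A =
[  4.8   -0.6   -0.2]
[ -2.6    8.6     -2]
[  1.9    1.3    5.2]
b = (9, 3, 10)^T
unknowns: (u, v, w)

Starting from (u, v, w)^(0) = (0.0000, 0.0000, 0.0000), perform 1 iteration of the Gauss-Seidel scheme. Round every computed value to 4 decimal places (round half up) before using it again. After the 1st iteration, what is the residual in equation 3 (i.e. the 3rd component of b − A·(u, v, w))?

Iteration 1:
  u = (9 - (-0.6)·0.0000 - (-0.2)·0.0000) / (4.8) = 1.8750
  v = (3 - (-2.6)·1.8750 - (-2)·0.0000) / (8.6) = 0.9157
  w = (10 - (1.9)·1.8750 - (1.3)·0.9157) / (5.2) = 1.0091
Residual b − A·x = (0.7512, 2.0182, -0.0002)

-0.0002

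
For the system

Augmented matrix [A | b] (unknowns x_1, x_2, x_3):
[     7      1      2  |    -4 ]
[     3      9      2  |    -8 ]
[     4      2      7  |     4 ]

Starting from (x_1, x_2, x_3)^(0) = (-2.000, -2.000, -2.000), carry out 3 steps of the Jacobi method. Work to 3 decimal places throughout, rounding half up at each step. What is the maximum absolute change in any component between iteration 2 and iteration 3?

1.370

Iteration 1:
  x_1 = (-4 - (1)·-2.000 - (2)·-2.000) / (7) = 0.286
  x_2 = (-8 - (3)·-2.000 - (2)·-2.000) / (9) = 0.222
  x_3 = (4 - (4)·-2.000 - (2)·-2.000) / (7) = 2.286
Iteration 2:
  x_1 = (-4 - (1)·0.222 - (2)·2.286) / (7) = -1.256
  x_2 = (-8 - (3)·0.286 - (2)·2.286) / (9) = -1.492
  x_3 = (4 - (4)·0.286 - (2)·0.222) / (7) = 0.345
Iteration 3:
  x_1 = (-4 - (1)·-1.492 - (2)·0.345) / (7) = -0.457
  x_2 = (-8 - (3)·-1.256 - (2)·0.345) / (9) = -0.547
  x_3 = (4 - (4)·-1.256 - (2)·-1.492) / (7) = 1.715
Change: (0.799, 0.945, 1.370) → max |·| = 1.370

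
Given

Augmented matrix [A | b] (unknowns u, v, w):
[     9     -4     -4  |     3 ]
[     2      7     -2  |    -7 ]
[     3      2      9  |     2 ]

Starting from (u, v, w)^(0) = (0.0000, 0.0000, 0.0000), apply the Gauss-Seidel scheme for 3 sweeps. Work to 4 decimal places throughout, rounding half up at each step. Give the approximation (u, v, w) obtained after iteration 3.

Iteration 1:
  u = (3 - (-4)·0.0000 - (-4)·0.0000) / (9) = 0.3333
  v = (-7 - (2)·0.3333 - (-2)·0.0000) / (7) = -1.0952
  w = (2 - (3)·0.3333 - (2)·-1.0952) / (9) = 0.3545
Iteration 2:
  u = (3 - (-4)·-1.0952 - (-4)·0.3545) / (9) = 0.0041
  v = (-7 - (2)·0.0041 - (-2)·0.3545) / (7) = -0.8999
  w = (2 - (3)·0.0041 - (2)·-0.8999) / (9) = 0.4208
Iteration 3:
  u = (3 - (-4)·-0.8999 - (-4)·0.4208) / (9) = 0.1204
  v = (-7 - (2)·0.1204 - (-2)·0.4208) / (7) = -0.9142
  w = (2 - (3)·0.1204 - (2)·-0.9142) / (9) = 0.3852

(0.1204, -0.9142, 0.3852)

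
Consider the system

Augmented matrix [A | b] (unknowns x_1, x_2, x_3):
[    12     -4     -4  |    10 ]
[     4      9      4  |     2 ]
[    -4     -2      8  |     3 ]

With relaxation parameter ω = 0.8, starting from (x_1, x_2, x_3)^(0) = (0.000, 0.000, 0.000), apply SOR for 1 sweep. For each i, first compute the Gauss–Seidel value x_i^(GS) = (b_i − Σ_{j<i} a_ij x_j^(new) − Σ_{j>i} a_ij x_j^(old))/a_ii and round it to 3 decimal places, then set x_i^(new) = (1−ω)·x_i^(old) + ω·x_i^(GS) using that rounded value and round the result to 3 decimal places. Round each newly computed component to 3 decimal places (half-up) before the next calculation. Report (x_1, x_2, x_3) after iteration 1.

Iteration 1:
  x_1: GS value = (10 - (-4)·0.000 - (-4)·0.000) / (12) = 0.833;  x_1 ← (1−ω)·0.000 + ω·0.833 = 0.666
  x_2: GS value = (2 - (4)·0.666 - (4)·0.000) / (9) = -0.074;  x_2 ← (1−ω)·0.000 + ω·-0.074 = -0.059
  x_3: GS value = (3 - (-4)·0.666 - (-2)·-0.059) / (8) = 0.693;  x_3 ← (1−ω)·0.000 + ω·0.693 = 0.554

(0.666, -0.059, 0.554)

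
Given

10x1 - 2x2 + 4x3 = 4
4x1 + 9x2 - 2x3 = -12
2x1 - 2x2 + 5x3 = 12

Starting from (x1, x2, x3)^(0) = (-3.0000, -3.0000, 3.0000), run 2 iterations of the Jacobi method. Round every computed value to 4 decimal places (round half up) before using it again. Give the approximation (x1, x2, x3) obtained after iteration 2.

Iteration 1:
  x1 = (4 - (-2)·-3.0000 - (4)·3.0000) / (10) = -1.4000
  x2 = (-12 - (4)·-3.0000 - (-2)·3.0000) / (9) = 0.6667
  x3 = (12 - (2)·-3.0000 - (-2)·-3.0000) / (5) = 2.4000
Iteration 2:
  x1 = (4 - (-2)·0.6667 - (4)·2.4000) / (10) = -0.4267
  x2 = (-12 - (4)·-1.4000 - (-2)·2.4000) / (9) = -0.1778
  x3 = (12 - (2)·-1.4000 - (-2)·0.6667) / (5) = 3.2267

(-0.4267, -0.1778, 3.2267)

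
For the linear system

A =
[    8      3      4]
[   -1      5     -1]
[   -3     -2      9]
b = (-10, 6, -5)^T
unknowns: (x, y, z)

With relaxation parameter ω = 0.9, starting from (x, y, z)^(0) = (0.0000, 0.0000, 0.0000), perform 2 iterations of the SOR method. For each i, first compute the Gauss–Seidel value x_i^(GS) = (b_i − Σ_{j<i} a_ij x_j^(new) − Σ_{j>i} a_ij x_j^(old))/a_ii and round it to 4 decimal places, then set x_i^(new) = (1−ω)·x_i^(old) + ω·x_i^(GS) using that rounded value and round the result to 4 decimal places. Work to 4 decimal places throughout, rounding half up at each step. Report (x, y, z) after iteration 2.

Iteration 1:
  x: GS value = (-10 - (3)·0.0000 - (4)·0.0000) / (8) = -1.2500;  x ← (1−ω)·0.0000 + ω·-1.2500 = -1.1250
  y: GS value = (6 - (-1)·-1.1250 - (-1)·0.0000) / (5) = 0.9750;  y ← (1−ω)·0.0000 + ω·0.9750 = 0.8775
  z: GS value = (-5 - (-3)·-1.1250 - (-2)·0.8775) / (9) = -0.7356;  z ← (1−ω)·0.0000 + ω·-0.7356 = -0.6620
Iteration 2:
  x: GS value = (-10 - (3)·0.8775 - (4)·-0.6620) / (8) = -1.2481;  x ← (1−ω)·-1.1250 + ω·-1.2481 = -1.2358
  y: GS value = (6 - (-1)·-1.2358 - (-1)·-0.6620) / (5) = 0.8204;  y ← (1−ω)·0.8775 + ω·0.8204 = 0.8261
  z: GS value = (-5 - (-3)·-1.2358 - (-2)·0.8261) / (9) = -0.7839;  z ← (1−ω)·-0.6620 + ω·-0.7839 = -0.7717

(-1.2358, 0.8261, -0.7717)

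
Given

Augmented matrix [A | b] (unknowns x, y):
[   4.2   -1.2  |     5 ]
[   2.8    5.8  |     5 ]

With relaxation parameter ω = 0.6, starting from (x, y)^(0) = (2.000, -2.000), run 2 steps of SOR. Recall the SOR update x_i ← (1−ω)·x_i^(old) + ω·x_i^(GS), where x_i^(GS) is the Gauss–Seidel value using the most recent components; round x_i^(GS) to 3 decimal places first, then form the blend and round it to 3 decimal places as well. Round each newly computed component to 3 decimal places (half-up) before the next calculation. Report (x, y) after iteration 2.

(1.076, -0.043)

Iteration 1:
  x: GS value = (5 - (-1.2)·-2.000) / (4.2) = 0.619;  x ← (1−ω)·2.000 + ω·0.619 = 1.171
  y: GS value = (5 - (2.8)·1.171) / (5.8) = 0.297;  y ← (1−ω)·-2.000 + ω·0.297 = -0.622
Iteration 2:
  x: GS value = (5 - (-1.2)·-0.622) / (4.2) = 1.013;  x ← (1−ω)·1.171 + ω·1.013 = 1.076
  y: GS value = (5 - (2.8)·1.076) / (5.8) = 0.343;  y ← (1−ω)·-0.622 + ω·0.343 = -0.043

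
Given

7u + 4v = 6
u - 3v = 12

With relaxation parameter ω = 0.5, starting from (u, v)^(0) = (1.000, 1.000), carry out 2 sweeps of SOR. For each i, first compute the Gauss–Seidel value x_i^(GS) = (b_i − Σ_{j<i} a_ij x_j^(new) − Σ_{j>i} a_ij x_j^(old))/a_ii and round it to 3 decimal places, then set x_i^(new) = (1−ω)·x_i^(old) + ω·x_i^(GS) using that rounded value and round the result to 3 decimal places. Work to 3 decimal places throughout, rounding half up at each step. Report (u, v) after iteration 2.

(1.148, -2.505)

Iteration 1:
  u: GS value = (6 - (4)·1.000) / (7) = 0.286;  u ← (1−ω)·1.000 + ω·0.286 = 0.643
  v: GS value = (12 - (1)·0.643) / (-3) = -3.786;  v ← (1−ω)·1.000 + ω·-3.786 = -1.393
Iteration 2:
  u: GS value = (6 - (4)·-1.393) / (7) = 1.653;  u ← (1−ω)·0.643 + ω·1.653 = 1.148
  v: GS value = (12 - (1)·1.148) / (-3) = -3.617;  v ← (1−ω)·-1.393 + ω·-3.617 = -2.505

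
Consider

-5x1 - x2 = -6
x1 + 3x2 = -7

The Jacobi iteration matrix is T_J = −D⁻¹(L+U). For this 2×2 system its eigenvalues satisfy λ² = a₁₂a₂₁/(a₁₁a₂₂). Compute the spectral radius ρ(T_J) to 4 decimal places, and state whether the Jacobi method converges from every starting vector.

0.2582

a₁₂a₂₁/(a₁₁a₂₂) = (-1)·(1) / ((-5)·(3)) = 0.066667
ρ = √|0.066667| = √0.066667 = 0.2582
ρ < 1, so Jacobi converges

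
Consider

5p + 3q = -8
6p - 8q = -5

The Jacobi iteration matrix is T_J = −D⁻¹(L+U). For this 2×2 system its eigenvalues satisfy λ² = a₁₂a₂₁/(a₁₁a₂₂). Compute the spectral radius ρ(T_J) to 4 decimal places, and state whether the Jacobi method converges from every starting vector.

0.6708

a₁₂a₂₁/(a₁₁a₂₂) = (3)·(6) / ((5)·(-8)) = -0.450000
ρ = √|-0.450000| = √0.450000 = 0.6708
ρ < 1, so Jacobi converges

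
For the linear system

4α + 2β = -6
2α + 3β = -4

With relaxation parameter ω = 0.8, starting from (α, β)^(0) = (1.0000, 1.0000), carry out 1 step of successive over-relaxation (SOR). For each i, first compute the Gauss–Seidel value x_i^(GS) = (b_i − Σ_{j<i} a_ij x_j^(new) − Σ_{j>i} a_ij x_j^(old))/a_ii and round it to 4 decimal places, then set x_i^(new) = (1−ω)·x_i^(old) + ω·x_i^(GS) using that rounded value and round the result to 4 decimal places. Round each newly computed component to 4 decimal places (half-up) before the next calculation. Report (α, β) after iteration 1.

(-1.4000, -0.1200)

Iteration 1:
  α: GS value = (-6 - (2)·1.0000) / (4) = -2.0000;  α ← (1−ω)·1.0000 + ω·-2.0000 = -1.4000
  β: GS value = (-4 - (2)·-1.4000) / (3) = -0.4000;  β ← (1−ω)·1.0000 + ω·-0.4000 = -0.1200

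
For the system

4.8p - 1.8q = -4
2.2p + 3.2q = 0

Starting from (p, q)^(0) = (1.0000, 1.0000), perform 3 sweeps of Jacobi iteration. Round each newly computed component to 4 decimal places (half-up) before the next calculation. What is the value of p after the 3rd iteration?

-0.7152

Iteration 1:
  p = (-4 - (-1.8)·1.0000) / (4.8) = -0.4583
  q = (0 - (2.2)·1.0000) / (3.2) = -0.6875
Iteration 2:
  p = (-4 - (-1.8)·-0.6875) / (4.8) = -1.0911
  q = (0 - (2.2)·-0.4583) / (3.2) = 0.3151
Iteration 3:
  p = (-4 - (-1.8)·0.3151) / (4.8) = -0.7152
  q = (0 - (2.2)·-1.0911) / (3.2) = 0.7501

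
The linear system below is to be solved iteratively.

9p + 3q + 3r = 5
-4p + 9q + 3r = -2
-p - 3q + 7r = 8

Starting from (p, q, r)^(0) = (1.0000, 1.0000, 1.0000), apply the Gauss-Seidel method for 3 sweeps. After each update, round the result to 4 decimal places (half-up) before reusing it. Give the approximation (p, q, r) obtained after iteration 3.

(0.2969, -0.4501, 0.9924)

Iteration 1:
  p = (5 - (3)·1.0000 - (3)·1.0000) / (9) = -0.1111
  q = (-2 - (-4)·-0.1111 - (3)·1.0000) / (9) = -0.6049
  r = (8 - (-1)·-0.1111 - (-3)·-0.6049) / (7) = 0.8677
Iteration 2:
  p = (5 - (3)·-0.6049 - (3)·0.8677) / (9) = 0.4680
  q = (-2 - (-4)·0.4680 - (3)·0.8677) / (9) = -0.3035
  r = (8 - (-1)·0.4680 - (-3)·-0.3035) / (7) = 1.0796
Iteration 3:
  p = (5 - (3)·-0.3035 - (3)·1.0796) / (9) = 0.2969
  q = (-2 - (-4)·0.2969 - (3)·1.0796) / (9) = -0.4501
  r = (8 - (-1)·0.2969 - (-3)·-0.4501) / (7) = 0.9924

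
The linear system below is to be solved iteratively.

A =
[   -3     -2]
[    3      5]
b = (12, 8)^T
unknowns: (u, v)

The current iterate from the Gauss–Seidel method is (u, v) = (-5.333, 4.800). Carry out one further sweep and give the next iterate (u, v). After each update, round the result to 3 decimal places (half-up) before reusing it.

(-7.200, 5.920)

One sweep:
  u = (12 - (-2)·4.800) / (-3) = -7.200
  v = (8 - (3)·-7.200) / (5) = 5.920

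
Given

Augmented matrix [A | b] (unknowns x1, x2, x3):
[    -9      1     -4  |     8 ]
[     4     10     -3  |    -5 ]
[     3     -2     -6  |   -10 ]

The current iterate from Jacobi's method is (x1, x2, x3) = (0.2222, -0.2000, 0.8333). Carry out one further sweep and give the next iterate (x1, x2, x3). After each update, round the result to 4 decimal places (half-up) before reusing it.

(-1.2815, -0.3389, 1.8444)

One sweep:
  x1 = (8 - (1)·-0.2000 - (-4)·0.8333) / (-9) = -1.2815
  x2 = (-5 - (4)·0.2222 - (-3)·0.8333) / (10) = -0.3389
  x3 = (-10 - (3)·0.2222 - (-2)·-0.2000) / (-6) = 1.8444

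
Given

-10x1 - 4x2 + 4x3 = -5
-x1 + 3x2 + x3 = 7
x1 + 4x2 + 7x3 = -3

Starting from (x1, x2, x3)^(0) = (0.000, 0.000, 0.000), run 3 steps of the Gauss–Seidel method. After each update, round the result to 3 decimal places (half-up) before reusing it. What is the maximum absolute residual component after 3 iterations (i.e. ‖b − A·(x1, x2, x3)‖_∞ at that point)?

0.282

Iteration 1:
  x1 = (-5 - (-4)·0.000 - (4)·0.000) / (-10) = 0.500
  x2 = (7 - (-1)·0.500 - (1)·0.000) / (3) = 2.500
  x3 = (-3 - (1)·0.500 - (4)·2.500) / (7) = -1.929
Iteration 2:
  x1 = (-5 - (-4)·2.500 - (4)·-1.929) / (-10) = -1.272
  x2 = (7 - (-1)·-1.272 - (1)·-1.929) / (3) = 2.552
  x3 = (-3 - (1)·-1.272 - (4)·2.552) / (7) = -1.705
Iteration 3:
  x1 = (-5 - (-4)·2.552 - (4)·-1.705) / (-10) = -1.203
  x2 = (7 - (-1)·-1.203 - (1)·-1.705) / (3) = 2.501
  x3 = (-3 - (1)·-1.203 - (4)·2.501) / (7) = -1.686
Residual b − A·x = (-0.282, -0.020, 0.001); ∞-norm = 0.282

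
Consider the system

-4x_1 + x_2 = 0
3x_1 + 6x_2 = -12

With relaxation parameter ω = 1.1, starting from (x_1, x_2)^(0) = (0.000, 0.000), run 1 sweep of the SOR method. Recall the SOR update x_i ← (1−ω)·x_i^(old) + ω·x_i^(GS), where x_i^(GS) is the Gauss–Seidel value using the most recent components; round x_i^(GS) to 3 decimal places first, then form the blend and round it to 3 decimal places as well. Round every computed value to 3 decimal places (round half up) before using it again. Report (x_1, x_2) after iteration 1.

(0.000, -2.200)

Iteration 1:
  x_1: GS value = (0 - (1)·0.000) / (-4) = 0.000;  x_1 ← (1−ω)·0.000 + ω·0.000 = 0.000
  x_2: GS value = (-12 - (3)·0.000) / (6) = -2.000;  x_2 ← (1−ω)·0.000 + ω·-2.000 = -2.200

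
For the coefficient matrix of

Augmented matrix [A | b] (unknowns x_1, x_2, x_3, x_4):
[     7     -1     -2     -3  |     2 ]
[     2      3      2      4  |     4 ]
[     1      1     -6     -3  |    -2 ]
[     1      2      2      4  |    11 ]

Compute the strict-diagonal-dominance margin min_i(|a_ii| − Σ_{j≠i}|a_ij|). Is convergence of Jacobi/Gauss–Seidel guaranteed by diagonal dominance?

row 1: |7| − (1+2+3) = 1
row 2: |3| − (2+2+4) = -5
row 3: |-6| − (1+1+3) = 1
row 4: |4| − (1+2+2) = -1
minimum over rows = -5 → not strictly diagonally dominant

-5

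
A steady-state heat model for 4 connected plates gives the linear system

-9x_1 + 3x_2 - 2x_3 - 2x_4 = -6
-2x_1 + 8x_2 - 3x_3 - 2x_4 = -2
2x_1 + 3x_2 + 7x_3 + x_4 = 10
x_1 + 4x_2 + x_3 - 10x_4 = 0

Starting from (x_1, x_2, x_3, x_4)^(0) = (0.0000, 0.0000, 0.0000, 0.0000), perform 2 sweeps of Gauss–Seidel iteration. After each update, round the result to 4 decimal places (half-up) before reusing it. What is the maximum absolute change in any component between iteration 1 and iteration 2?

0.4312

Iteration 1:
  x_1 = (-6 - (3)·0.0000 - (-2)·0.0000 - (-2)·0.0000) / (-9) = 0.6667
  x_2 = (-2 - (-2)·0.6667 - (-3)·0.0000 - (-2)·0.0000) / (8) = -0.0833
  x_3 = (10 - (2)·0.6667 - (3)·-0.0833 - (1)·0.0000) / (7) = 1.2738
  x_4 = (0 - (1)·0.6667 - (4)·-0.0833 - (1)·1.2738) / (-10) = 0.1607
Iteration 2:
  x_1 = (-6 - (3)·-0.0833 - (-2)·1.2738 - (-2)·0.1607) / (-9) = 0.3201
  x_2 = (-2 - (-2)·0.3201 - (-3)·1.2738 - (-2)·0.1607) / (8) = 0.3479
  x_3 = (10 - (2)·0.3201 - (3)·0.3479 - (1)·0.1607) / (7) = 1.1651
  x_4 = (0 - (1)·0.3201 - (4)·0.3479 - (1)·1.1651) / (-10) = 0.2877
Change: (-0.3466, 0.4312, -0.1087, 0.1270) → max |·| = 0.4312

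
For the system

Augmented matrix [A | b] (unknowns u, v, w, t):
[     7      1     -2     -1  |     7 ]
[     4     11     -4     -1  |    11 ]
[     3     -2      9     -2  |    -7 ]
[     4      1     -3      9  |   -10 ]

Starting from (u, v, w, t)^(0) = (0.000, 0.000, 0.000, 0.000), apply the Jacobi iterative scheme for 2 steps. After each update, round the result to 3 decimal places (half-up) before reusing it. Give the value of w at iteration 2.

Iteration 1:
  u = (7 - (1)·0.000 - (-2)·0.000 - (-1)·0.000) / (7) = 1.000
  v = (11 - (4)·0.000 - (-4)·0.000 - (-1)·0.000) / (11) = 1.000
  w = (-7 - (3)·0.000 - (-2)·0.000 - (-2)·0.000) / (9) = -0.778
  t = (-10 - (4)·0.000 - (1)·0.000 - (-3)·0.000) / (9) = -1.111
Iteration 2:
  u = (7 - (1)·1.000 - (-2)·-0.778 - (-1)·-1.111) / (7) = 0.476
  v = (11 - (4)·1.000 - (-4)·-0.778 - (-1)·-1.111) / (11) = 0.252
  w = (-7 - (3)·1.000 - (-2)·1.000 - (-2)·-1.111) / (9) = -1.136
  t = (-10 - (4)·1.000 - (1)·1.000 - (-3)·-0.778) / (9) = -1.926

-1.136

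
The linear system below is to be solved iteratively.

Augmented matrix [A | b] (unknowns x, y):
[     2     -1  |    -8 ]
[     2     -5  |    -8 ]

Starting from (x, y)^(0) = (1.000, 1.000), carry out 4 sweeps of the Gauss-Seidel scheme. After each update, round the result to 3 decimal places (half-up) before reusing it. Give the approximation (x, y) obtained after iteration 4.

Iteration 1:
  x = (-8 - (-1)·1.000) / (2) = -3.500
  y = (-8 - (2)·-3.500) / (-5) = 0.200
Iteration 2:
  x = (-8 - (-1)·0.200) / (2) = -3.900
  y = (-8 - (2)·-3.900) / (-5) = 0.040
Iteration 3:
  x = (-8 - (-1)·0.040) / (2) = -3.980
  y = (-8 - (2)·-3.980) / (-5) = 0.008
Iteration 4:
  x = (-8 - (-1)·0.008) / (2) = -3.996
  y = (-8 - (2)·-3.996) / (-5) = 0.002

(-3.996, 0.002)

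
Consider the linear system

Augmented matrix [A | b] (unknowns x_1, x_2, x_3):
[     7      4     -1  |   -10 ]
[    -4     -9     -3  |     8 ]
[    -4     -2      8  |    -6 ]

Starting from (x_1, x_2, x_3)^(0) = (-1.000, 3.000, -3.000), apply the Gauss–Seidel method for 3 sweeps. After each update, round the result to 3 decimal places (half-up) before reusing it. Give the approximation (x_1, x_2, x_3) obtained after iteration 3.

Iteration 1:
  x_1 = (-10 - (4)·3.000 - (-1)·-3.000) / (7) = -3.571
  x_2 = (8 - (-4)·-3.571 - (-3)·-3.000) / (-9) = 1.698
  x_3 = (-6 - (-4)·-3.571 - (-2)·1.698) / (8) = -2.111
Iteration 2:
  x_1 = (-10 - (4)·1.698 - (-1)·-2.111) / (7) = -2.700
  x_2 = (8 - (-4)·-2.700 - (-3)·-2.111) / (-9) = 1.015
  x_3 = (-6 - (-4)·-2.700 - (-2)·1.015) / (8) = -1.846
Iteration 3:
  x_1 = (-10 - (4)·1.015 - (-1)·-1.846) / (7) = -2.272
  x_2 = (8 - (-4)·-2.272 - (-3)·-1.846) / (-9) = 0.736
  x_3 = (-6 - (-4)·-2.272 - (-2)·0.736) / (8) = -1.702

(-2.272, 0.736, -1.702)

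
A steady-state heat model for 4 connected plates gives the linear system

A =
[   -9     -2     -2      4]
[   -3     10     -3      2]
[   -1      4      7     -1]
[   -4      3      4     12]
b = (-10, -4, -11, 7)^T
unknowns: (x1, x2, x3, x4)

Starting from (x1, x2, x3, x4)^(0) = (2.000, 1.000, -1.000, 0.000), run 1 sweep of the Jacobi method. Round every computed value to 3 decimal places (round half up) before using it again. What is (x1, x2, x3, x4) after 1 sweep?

(1.111, -0.100, -1.857, 1.333)

Iteration 1:
  x1 = (-10 - (-2)·1.000 - (-2)·-1.000 - (4)·0.000) / (-9) = 1.111
  x2 = (-4 - (-3)·2.000 - (-3)·-1.000 - (2)·0.000) / (10) = -0.100
  x3 = (-11 - (-1)·2.000 - (4)·1.000 - (-1)·0.000) / (7) = -1.857
  x4 = (7 - (-4)·2.000 - (3)·1.000 - (4)·-1.000) / (12) = 1.333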